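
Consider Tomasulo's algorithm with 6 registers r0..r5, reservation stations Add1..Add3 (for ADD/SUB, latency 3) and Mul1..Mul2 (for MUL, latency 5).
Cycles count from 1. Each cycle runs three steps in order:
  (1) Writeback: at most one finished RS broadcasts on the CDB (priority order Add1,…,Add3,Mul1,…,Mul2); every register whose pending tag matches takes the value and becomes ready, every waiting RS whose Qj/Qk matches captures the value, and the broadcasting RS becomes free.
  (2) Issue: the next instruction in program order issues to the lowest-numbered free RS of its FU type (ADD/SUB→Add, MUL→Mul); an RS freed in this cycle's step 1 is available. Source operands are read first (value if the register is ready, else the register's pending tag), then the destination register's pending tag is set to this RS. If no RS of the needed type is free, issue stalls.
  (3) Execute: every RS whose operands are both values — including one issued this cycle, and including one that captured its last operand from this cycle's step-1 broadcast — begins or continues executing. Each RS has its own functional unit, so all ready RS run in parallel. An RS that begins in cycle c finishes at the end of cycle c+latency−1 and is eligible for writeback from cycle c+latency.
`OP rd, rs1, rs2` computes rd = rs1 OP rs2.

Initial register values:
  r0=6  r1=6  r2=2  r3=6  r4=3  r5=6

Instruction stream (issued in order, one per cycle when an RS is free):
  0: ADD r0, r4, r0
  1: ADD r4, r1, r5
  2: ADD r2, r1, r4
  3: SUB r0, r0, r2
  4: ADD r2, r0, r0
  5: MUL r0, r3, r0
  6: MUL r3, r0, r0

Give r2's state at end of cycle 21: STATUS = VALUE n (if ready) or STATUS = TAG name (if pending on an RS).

c1: issue ADD r0<-Add1 | r0:Add1,r1:6,r2:2,r3:6,r4:3,r5:6
c2: issue ADD r4<-Add2 | r0:Add1,r1:6,r2:2,r3:6,r4:Add2,r5:6
c3: issue ADD r2<-Add3 | r0:Add1,r1:6,r2:Add3,r3:6,r4:Add2,r5:6
c4: CDB Add1=9; issue SUB r0<-Add1 | r0:Add1,r1:6,r2:Add3,r3:6,r4:Add2,r5:6
c5: CDB Add2=12; issue ADD r2<-Add2 | r0:Add1,r1:6,r2:Add2,r3:6,r4:12,r5:6
c6: issue MUL r0<-Mul1 | r0:Mul1,r1:6,r2:Add2,r3:6,r4:12,r5:6
c7: issue MUL r3<-Mul2 | r0:Mul1,r1:6,r2:Add2,r3:Mul2,r4:12,r5:6
c8: CDB Add3=18 | r0:Mul1,r1:6,r2:Add2,r3:Mul2,r4:12,r5:6
c9: - | r0:Mul1,r1:6,r2:Add2,r3:Mul2,r4:12,r5:6
c10: - | r0:Mul1,r1:6,r2:Add2,r3:Mul2,r4:12,r5:6
c11: CDB Add1=-9 | r0:Mul1,r1:6,r2:Add2,r3:Mul2,r4:12,r5:6
c12: - | r0:Mul1,r1:6,r2:Add2,r3:Mul2,r4:12,r5:6
c13: - | r0:Mul1,r1:6,r2:Add2,r3:Mul2,r4:12,r5:6
c14: CDB Add2=-18 | r0:Mul1,r1:6,r2:-18,r3:Mul2,r4:12,r5:6
c15: - | r0:Mul1,r1:6,r2:-18,r3:Mul2,r4:12,r5:6
c16: CDB Mul1=-54 | r0:-54,r1:6,r2:-18,r3:Mul2,r4:12,r5:6
c17: - | r0:-54,r1:6,r2:-18,r3:Mul2,r4:12,r5:6
c18: - | r0:-54,r1:6,r2:-18,r3:Mul2,r4:12,r5:6
c19: - | r0:-54,r1:6,r2:-18,r3:Mul2,r4:12,r5:6
c20: - | r0:-54,r1:6,r2:-18,r3:Mul2,r4:12,r5:6
c21: CDB Mul2=2916 | r0:-54,r1:6,r2:-18,r3:2916,r4:12,r5:6

STATUS = VALUE -18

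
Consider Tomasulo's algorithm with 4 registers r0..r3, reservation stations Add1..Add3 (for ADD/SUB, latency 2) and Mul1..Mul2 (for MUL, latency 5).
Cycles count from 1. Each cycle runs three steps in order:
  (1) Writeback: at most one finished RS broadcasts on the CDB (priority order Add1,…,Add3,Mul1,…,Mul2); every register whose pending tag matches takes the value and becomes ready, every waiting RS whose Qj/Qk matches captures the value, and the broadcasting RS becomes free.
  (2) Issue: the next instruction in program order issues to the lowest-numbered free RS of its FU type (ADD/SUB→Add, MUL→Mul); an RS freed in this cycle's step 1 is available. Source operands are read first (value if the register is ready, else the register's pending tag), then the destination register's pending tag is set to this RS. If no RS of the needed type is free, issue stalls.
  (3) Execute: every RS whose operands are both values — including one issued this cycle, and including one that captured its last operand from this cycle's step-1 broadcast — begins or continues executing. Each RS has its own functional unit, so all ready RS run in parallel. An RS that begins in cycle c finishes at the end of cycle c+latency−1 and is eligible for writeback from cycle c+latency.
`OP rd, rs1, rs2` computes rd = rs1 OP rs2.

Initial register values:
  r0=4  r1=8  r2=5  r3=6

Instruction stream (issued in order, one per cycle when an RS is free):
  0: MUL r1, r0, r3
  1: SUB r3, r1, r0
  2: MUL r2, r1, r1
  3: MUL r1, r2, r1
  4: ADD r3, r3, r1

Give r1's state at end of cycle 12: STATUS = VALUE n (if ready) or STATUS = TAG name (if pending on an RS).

STATUS = TAG Mul1

cycle 1: issue MUL r1<-Mul1 // r0:4,r1:Mul1,r2:5,r3:6
cycle 2: issue SUB r3<-Add1 // r0:4,r1:Mul1,r2:5,r3:Add1
cycle 3: issue MUL r2<-Mul2 // r0:4,r1:Mul1,r2:Mul2,r3:Add1
cycle 4: stall // r0:4,r1:Mul1,r2:Mul2,r3:Add1
cycle 5: stall // r0:4,r1:Mul1,r2:Mul2,r3:Add1
cycle 6: CDB Mul1=24; issue MUL r1<-Mul1 // r0:4,r1:Mul1,r2:Mul2,r3:Add1
cycle 7: issue ADD r3<-Add2 // r0:4,r1:Mul1,r2:Mul2,r3:Add2
cycle 8: CDB Add1=20 // r0:4,r1:Mul1,r2:Mul2,r3:Add2
cycle 9: - // r0:4,r1:Mul1,r2:Mul2,r3:Add2
cycle 10: - // r0:4,r1:Mul1,r2:Mul2,r3:Add2
cycle 11: CDB Mul2=576 // r0:4,r1:Mul1,r2:576,r3:Add2
cycle 12: - // r0:4,r1:Mul1,r2:576,r3:Add2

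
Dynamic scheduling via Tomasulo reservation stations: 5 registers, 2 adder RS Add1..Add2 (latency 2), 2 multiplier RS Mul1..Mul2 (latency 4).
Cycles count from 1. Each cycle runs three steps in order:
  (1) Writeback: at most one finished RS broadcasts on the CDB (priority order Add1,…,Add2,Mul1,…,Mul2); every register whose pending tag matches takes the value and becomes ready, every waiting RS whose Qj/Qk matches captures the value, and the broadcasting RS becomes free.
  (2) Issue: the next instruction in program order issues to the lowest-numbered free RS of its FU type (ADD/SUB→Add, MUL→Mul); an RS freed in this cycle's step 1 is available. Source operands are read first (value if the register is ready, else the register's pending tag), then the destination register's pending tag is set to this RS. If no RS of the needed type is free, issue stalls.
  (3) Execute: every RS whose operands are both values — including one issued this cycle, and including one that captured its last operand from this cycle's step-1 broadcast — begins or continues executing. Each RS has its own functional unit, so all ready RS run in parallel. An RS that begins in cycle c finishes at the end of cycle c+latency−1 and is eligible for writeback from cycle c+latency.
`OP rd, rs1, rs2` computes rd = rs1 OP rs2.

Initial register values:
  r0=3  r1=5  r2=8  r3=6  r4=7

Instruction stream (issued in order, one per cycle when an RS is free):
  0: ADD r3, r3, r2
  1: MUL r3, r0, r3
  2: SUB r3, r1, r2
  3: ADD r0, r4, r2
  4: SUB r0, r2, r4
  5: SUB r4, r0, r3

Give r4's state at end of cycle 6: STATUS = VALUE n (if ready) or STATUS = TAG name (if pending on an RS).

  c1: issue ADD r3<-Add1  regs: r0:3,r1:5,r2:8,r3:Add1,r4:7
  c2: issue MUL r3<-Mul1  regs: r0:3,r1:5,r2:8,r3:Mul1,r4:7
  c3: CDB Add1=14; issue SUB r3<-Add1  regs: r0:3,r1:5,r2:8,r3:Add1,r4:7
  c4: issue ADD r0<-Add2  regs: r0:Add2,r1:5,r2:8,r3:Add1,r4:7
  c5: CDB Add1=-3; issue SUB r0<-Add1  regs: r0:Add1,r1:5,r2:8,r3:-3,r4:7
  c6: CDB Add2=15; issue SUB r4<-Add2  regs: r0:Add1,r1:5,r2:8,r3:-3,r4:Add2

STATUS = TAG Add2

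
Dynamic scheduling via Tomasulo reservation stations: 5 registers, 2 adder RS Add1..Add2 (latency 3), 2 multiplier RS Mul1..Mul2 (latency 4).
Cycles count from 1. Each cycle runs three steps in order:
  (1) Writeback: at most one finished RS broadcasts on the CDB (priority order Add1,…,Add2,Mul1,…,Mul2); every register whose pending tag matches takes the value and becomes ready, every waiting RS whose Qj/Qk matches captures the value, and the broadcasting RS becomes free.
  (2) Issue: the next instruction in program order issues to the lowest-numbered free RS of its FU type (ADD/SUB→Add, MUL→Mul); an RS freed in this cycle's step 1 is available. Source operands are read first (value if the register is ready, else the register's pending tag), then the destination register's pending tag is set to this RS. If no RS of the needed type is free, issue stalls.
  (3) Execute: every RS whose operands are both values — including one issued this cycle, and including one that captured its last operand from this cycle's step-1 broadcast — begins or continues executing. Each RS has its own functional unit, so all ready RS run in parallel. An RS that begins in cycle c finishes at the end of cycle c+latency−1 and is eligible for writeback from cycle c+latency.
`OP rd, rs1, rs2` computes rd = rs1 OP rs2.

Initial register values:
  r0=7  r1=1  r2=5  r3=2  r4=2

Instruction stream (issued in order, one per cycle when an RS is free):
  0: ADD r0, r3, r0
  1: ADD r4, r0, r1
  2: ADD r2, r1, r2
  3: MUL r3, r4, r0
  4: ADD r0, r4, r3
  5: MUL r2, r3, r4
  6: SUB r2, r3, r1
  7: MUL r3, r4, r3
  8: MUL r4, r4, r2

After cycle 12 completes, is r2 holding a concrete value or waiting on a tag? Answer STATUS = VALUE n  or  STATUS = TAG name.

cycle 1: issue ADD r0<-Add1 // r0:Add1,r1:1,r2:5,r3:2,r4:2
cycle 2: issue ADD r4<-Add2 // r0:Add1,r1:1,r2:5,r3:2,r4:Add2
cycle 3: stall // r0:Add1,r1:1,r2:5,r3:2,r4:Add2
cycle 4: CDB Add1=9; issue ADD r2<-Add1 // r0:9,r1:1,r2:Add1,r3:2,r4:Add2
cycle 5: issue MUL r3<-Mul1 // r0:9,r1:1,r2:Add1,r3:Mul1,r4:Add2
cycle 6: stall // r0:9,r1:1,r2:Add1,r3:Mul1,r4:Add2
cycle 7: CDB Add1=6; issue ADD r0<-Add1 // r0:Add1,r1:1,r2:6,r3:Mul1,r4:Add2
cycle 8: CDB Add2=10; issue MUL r2<-Mul2 // r0:Add1,r1:1,r2:Mul2,r3:Mul1,r4:10
cycle 9: issue SUB r2<-Add2 // r0:Add1,r1:1,r2:Add2,r3:Mul1,r4:10
cycle 10: stall // r0:Add1,r1:1,r2:Add2,r3:Mul1,r4:10
cycle 11: stall // r0:Add1,r1:1,r2:Add2,r3:Mul1,r4:10
cycle 12: CDB Mul1=90; issue MUL r3<-Mul1 // r0:Add1,r1:1,r2:Add2,r3:Mul1,r4:10

STATUS = TAG Add2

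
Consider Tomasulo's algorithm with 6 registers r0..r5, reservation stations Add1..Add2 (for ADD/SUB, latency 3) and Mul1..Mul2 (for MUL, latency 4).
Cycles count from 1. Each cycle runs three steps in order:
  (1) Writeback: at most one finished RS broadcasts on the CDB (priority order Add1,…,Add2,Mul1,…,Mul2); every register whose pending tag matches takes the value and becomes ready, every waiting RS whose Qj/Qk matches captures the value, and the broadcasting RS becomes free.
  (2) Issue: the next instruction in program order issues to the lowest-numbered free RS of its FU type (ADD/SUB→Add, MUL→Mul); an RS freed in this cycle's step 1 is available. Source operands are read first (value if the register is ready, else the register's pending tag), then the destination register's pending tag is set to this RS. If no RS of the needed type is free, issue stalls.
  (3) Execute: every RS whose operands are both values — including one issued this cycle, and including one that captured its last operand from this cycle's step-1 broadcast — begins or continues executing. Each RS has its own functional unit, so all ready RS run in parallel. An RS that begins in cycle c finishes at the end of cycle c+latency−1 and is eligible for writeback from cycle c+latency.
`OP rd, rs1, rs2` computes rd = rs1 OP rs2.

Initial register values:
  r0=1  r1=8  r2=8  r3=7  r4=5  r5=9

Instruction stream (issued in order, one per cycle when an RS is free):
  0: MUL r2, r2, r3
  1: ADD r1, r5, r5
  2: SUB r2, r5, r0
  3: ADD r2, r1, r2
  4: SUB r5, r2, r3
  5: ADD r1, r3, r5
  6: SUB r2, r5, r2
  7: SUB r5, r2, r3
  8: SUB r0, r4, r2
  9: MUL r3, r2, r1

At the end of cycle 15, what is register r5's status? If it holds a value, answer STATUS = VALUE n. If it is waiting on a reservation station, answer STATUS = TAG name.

c1: issue MUL r2<-Mul1 | r0:1,r1:8,r2:Mul1,r3:7,r4:5,r5:9
c2: issue ADD r1<-Add1 | r0:1,r1:Add1,r2:Mul1,r3:7,r4:5,r5:9
c3: issue SUB r2<-Add2 | r0:1,r1:Add1,r2:Add2,r3:7,r4:5,r5:9
c4: stall | r0:1,r1:Add1,r2:Add2,r3:7,r4:5,r5:9
c5: CDB Add1=18; issue ADD r2<-Add1 | r0:1,r1:18,r2:Add1,r3:7,r4:5,r5:9
c6: CDB Add2=8; issue SUB r5<-Add2 | r0:1,r1:18,r2:Add1,r3:7,r4:5,r5:Add2
c7: CDB Mul1=56; stall | r0:1,r1:18,r2:Add1,r3:7,r4:5,r5:Add2
c8: stall | r0:1,r1:18,r2:Add1,r3:7,r4:5,r5:Add2
c9: CDB Add1=26; issue ADD r1<-Add1 | r0:1,r1:Add1,r2:26,r3:7,r4:5,r5:Add2
c10: stall | r0:1,r1:Add1,r2:26,r3:7,r4:5,r5:Add2
c11: stall | r0:1,r1:Add1,r2:26,r3:7,r4:5,r5:Add2
c12: CDB Add2=19; issue SUB r2<-Add2 | r0:1,r1:Add1,r2:Add2,r3:7,r4:5,r5:19
c13: stall | r0:1,r1:Add1,r2:Add2,r3:7,r4:5,r5:19
c14: stall | r0:1,r1:Add1,r2:Add2,r3:7,r4:5,r5:19
c15: CDB Add1=26; issue SUB r5<-Add1 | r0:1,r1:26,r2:Add2,r3:7,r4:5,r5:Add1

STATUS = TAG Add1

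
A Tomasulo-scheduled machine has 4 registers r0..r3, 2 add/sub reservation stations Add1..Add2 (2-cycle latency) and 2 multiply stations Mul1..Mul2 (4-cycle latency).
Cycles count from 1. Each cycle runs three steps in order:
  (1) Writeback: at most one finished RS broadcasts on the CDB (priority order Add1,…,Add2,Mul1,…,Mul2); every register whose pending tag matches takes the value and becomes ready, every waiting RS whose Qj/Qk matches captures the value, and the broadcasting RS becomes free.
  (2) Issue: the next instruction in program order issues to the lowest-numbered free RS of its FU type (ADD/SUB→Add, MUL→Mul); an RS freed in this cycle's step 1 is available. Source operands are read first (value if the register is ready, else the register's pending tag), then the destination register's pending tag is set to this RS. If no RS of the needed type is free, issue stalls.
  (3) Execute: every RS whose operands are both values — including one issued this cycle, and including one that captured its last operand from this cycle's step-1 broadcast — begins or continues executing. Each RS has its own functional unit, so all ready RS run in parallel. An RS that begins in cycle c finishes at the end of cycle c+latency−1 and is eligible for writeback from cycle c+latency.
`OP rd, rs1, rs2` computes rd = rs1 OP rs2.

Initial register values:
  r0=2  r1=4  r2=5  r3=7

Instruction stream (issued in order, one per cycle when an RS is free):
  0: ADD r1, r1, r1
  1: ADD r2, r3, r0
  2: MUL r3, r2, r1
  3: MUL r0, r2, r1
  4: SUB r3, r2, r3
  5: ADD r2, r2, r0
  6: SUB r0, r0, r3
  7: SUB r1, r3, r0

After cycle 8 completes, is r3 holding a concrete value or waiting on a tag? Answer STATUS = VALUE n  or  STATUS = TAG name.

STATUS = TAG Add1

c1: issue ADD r1<-Add1 | r0:2,r1:Add1,r2:5,r3:7
c2: issue ADD r2<-Add2 | r0:2,r1:Add1,r2:Add2,r3:7
c3: CDB Add1=8; issue MUL r3<-Mul1 | r0:2,r1:8,r2:Add2,r3:Mul1
c4: CDB Add2=9; issue MUL r0<-Mul2 | r0:Mul2,r1:8,r2:9,r3:Mul1
c5: issue SUB r3<-Add1 | r0:Mul2,r1:8,r2:9,r3:Add1
c6: issue ADD r2<-Add2 | r0:Mul2,r1:8,r2:Add2,r3:Add1
c7: stall | r0:Mul2,r1:8,r2:Add2,r3:Add1
c8: CDB Mul1=72; stall | r0:Mul2,r1:8,r2:Add2,r3:Add1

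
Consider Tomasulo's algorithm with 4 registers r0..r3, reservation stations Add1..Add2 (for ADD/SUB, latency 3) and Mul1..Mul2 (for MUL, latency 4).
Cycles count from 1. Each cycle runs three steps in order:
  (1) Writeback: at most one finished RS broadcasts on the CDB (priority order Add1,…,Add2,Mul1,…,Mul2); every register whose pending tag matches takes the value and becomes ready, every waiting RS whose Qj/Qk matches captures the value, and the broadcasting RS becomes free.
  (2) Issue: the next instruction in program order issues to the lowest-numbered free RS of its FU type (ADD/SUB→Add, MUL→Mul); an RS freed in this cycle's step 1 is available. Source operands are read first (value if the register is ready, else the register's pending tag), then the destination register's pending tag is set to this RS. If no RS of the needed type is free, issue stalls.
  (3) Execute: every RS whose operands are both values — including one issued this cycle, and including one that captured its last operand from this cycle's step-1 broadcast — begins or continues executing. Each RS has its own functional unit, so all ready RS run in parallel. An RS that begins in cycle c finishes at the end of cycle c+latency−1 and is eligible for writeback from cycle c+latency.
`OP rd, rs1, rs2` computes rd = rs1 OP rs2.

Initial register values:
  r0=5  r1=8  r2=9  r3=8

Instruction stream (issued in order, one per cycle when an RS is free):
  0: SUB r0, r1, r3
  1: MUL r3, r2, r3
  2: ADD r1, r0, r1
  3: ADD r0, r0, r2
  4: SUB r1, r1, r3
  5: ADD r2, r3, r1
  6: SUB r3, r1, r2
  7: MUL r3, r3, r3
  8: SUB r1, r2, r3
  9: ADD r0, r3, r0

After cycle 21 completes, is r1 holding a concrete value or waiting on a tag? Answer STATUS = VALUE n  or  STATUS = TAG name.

  c1: issue SUB r0<-Add1  regs: r0:Add1,r1:8,r2:9,r3:8
  c2: issue MUL r3<-Mul1  regs: r0:Add1,r1:8,r2:9,r3:Mul1
  c3: issue ADD r1<-Add2  regs: r0:Add1,r1:Add2,r2:9,r3:Mul1
  c4: CDB Add1=0; issue ADD r0<-Add1  regs: r0:Add1,r1:Add2,r2:9,r3:Mul1
  c5: stall  regs: r0:Add1,r1:Add2,r2:9,r3:Mul1
  c6: CDB Mul1=72; stall  regs: r0:Add1,r1:Add2,r2:9,r3:72
  c7: CDB Add1=9; issue SUB r1<-Add1  regs: r0:9,r1:Add1,r2:9,r3:72
  c8: CDB Add2=8; issue ADD r2<-Add2  regs: r0:9,r1:Add1,r2:Add2,r3:72
  c9: stall  regs: r0:9,r1:Add1,r2:Add2,r3:72
  c10: stall  regs: r0:9,r1:Add1,r2:Add2,r3:72
  c11: CDB Add1=-64; issue SUB r3<-Add1  regs: r0:9,r1:-64,r2:Add2,r3:Add1
  c12: issue MUL r3<-Mul1  regs: r0:9,r1:-64,r2:Add2,r3:Mul1
  c13: stall  regs: r0:9,r1:-64,r2:Add2,r3:Mul1
  c14: CDB Add2=8; issue SUB r1<-Add2  regs: r0:9,r1:Add2,r2:8,r3:Mul1
  c15: stall  regs: r0:9,r1:Add2,r2:8,r3:Mul1
  c16: stall  regs: r0:9,r1:Add2,r2:8,r3:Mul1
  c17: CDB Add1=-72; issue ADD r0<-Add1  regs: r0:Add1,r1:Add2,r2:8,r3:Mul1
  c18: -  regs: r0:Add1,r1:Add2,r2:8,r3:Mul1
  c19: -  regs: r0:Add1,r1:Add2,r2:8,r3:Mul1
  c20: -  regs: r0:Add1,r1:Add2,r2:8,r3:Mul1
  c21: CDB Mul1=5184  regs: r0:Add1,r1:Add2,r2:8,r3:5184

STATUS = TAG Add2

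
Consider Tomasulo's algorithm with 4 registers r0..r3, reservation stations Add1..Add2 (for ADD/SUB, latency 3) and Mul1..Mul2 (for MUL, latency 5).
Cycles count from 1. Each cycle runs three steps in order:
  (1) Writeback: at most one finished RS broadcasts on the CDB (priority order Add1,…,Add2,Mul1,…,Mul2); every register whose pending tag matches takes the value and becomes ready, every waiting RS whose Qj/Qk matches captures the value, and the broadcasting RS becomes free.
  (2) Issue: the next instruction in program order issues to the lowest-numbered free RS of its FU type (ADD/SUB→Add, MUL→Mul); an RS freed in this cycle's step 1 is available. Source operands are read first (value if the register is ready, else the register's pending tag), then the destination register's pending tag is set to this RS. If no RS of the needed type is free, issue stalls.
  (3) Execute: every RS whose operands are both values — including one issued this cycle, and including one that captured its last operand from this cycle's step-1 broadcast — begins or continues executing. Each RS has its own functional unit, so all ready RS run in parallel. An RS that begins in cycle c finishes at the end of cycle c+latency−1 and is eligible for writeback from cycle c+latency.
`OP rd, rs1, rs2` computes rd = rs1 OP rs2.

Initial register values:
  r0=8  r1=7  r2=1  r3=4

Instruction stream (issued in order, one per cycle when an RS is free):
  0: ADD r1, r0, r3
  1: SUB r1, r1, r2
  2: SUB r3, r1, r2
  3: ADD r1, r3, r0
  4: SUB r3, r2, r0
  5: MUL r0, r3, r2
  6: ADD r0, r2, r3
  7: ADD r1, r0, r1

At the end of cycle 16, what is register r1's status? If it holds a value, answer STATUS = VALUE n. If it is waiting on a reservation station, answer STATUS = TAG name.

cycle 1: issue ADD r1<-Add1 // r0:8,r1:Add1,r2:1,r3:4
cycle 2: issue SUB r1<-Add2 // r0:8,r1:Add2,r2:1,r3:4
cycle 3: stall // r0:8,r1:Add2,r2:1,r3:4
cycle 4: CDB Add1=12; issue SUB r3<-Add1 // r0:8,r1:Add2,r2:1,r3:Add1
cycle 5: stall // r0:8,r1:Add2,r2:1,r3:Add1
cycle 6: stall // r0:8,r1:Add2,r2:1,r3:Add1
cycle 7: CDB Add2=11; issue ADD r1<-Add2 // r0:8,r1:Add2,r2:1,r3:Add1
cycle 8: stall // r0:8,r1:Add2,r2:1,r3:Add1
cycle 9: stall // r0:8,r1:Add2,r2:1,r3:Add1
cycle 10: CDB Add1=10; issue SUB r3<-Add1 // r0:8,r1:Add2,r2:1,r3:Add1
cycle 11: issue MUL r0<-Mul1 // r0:Mul1,r1:Add2,r2:1,r3:Add1
cycle 12: stall // r0:Mul1,r1:Add2,r2:1,r3:Add1
cycle 13: CDB Add1=-7; issue ADD r0<-Add1 // r0:Add1,r1:Add2,r2:1,r3:-7
cycle 14: CDB Add2=18; issue ADD r1<-Add2 // r0:Add1,r1:Add2,r2:1,r3:-7
cycle 15: - // r0:Add1,r1:Add2,r2:1,r3:-7
cycle 16: CDB Add1=-6 // r0:-6,r1:Add2,r2:1,r3:-7

STATUS = TAG Add2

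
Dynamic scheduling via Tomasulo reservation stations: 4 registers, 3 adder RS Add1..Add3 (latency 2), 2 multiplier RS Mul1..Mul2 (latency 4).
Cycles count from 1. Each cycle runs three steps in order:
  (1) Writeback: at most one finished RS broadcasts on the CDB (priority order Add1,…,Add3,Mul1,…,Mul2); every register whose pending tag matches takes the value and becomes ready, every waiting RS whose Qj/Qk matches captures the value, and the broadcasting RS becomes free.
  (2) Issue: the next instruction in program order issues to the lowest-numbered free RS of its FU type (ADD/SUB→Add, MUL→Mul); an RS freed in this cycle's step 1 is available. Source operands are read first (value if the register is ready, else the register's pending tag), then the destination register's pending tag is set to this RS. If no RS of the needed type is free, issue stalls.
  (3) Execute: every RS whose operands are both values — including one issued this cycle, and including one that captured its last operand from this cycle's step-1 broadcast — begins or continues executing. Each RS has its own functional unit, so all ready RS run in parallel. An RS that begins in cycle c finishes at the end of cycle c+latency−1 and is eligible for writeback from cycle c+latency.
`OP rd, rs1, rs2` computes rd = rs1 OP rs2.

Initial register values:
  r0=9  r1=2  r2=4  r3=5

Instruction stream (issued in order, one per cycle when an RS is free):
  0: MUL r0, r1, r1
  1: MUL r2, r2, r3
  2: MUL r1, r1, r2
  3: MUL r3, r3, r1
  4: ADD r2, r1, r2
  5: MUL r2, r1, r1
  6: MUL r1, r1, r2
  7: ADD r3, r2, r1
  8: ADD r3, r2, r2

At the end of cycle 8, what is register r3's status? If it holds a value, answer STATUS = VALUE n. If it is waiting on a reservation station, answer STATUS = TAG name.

STATUS = TAG Mul2

  c1: issue MUL r0<-Mul1  regs: r0:Mul1,r1:2,r2:4,r3:5
  c2: issue MUL r2<-Mul2  regs: r0:Mul1,r1:2,r2:Mul2,r3:5
  c3: stall  regs: r0:Mul1,r1:2,r2:Mul2,r3:5
  c4: stall  regs: r0:Mul1,r1:2,r2:Mul2,r3:5
  c5: CDB Mul1=4; issue MUL r1<-Mul1  regs: r0:4,r1:Mul1,r2:Mul2,r3:5
  c6: CDB Mul2=20; issue MUL r3<-Mul2  regs: r0:4,r1:Mul1,r2:20,r3:Mul2
  c7: issue ADD r2<-Add1  regs: r0:4,r1:Mul1,r2:Add1,r3:Mul2
  c8: stall  regs: r0:4,r1:Mul1,r2:Add1,r3:Mul2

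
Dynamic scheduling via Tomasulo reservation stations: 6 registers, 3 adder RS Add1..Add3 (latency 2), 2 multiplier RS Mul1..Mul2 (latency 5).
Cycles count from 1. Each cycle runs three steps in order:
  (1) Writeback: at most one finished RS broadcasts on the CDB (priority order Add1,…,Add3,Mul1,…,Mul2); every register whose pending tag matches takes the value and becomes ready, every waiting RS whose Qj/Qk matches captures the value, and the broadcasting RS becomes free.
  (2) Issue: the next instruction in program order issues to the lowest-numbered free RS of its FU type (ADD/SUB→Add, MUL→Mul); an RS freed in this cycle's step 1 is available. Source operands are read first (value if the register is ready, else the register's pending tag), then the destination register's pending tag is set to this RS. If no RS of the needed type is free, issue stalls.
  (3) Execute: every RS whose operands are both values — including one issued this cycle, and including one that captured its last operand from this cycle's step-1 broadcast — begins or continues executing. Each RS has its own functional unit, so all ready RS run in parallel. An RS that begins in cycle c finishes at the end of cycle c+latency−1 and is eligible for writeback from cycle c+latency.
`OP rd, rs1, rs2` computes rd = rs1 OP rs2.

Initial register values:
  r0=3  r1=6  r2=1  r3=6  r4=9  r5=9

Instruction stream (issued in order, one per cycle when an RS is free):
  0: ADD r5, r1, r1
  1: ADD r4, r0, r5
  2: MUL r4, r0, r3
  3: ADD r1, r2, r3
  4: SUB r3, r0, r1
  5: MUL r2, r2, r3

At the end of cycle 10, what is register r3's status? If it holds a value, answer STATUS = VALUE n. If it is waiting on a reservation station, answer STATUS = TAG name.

STATUS = VALUE -4

  c1: issue ADD r5<-Add1  regs: r0:3,r1:6,r2:1,r3:6,r4:9,r5:Add1
  c2: issue ADD r4<-Add2  regs: r0:3,r1:6,r2:1,r3:6,r4:Add2,r5:Add1
  c3: CDB Add1=12; issue MUL r4<-Mul1  regs: r0:3,r1:6,r2:1,r3:6,r4:Mul1,r5:12
  c4: issue ADD r1<-Add1  regs: r0:3,r1:Add1,r2:1,r3:6,r4:Mul1,r5:12
  c5: CDB Add2=15; issue SUB r3<-Add2  regs: r0:3,r1:Add1,r2:1,r3:Add2,r4:Mul1,r5:12
  c6: CDB Add1=7; issue MUL r2<-Mul2  regs: r0:3,r1:7,r2:Mul2,r3:Add2,r4:Mul1,r5:12
  c7: -  regs: r0:3,r1:7,r2:Mul2,r3:Add2,r4:Mul1,r5:12
  c8: CDB Add2=-4  regs: r0:3,r1:7,r2:Mul2,r3:-4,r4:Mul1,r5:12
  c9: CDB Mul1=18  regs: r0:3,r1:7,r2:Mul2,r3:-4,r4:18,r5:12
  c10: -  regs: r0:3,r1:7,r2:Mul2,r3:-4,r4:18,r5:12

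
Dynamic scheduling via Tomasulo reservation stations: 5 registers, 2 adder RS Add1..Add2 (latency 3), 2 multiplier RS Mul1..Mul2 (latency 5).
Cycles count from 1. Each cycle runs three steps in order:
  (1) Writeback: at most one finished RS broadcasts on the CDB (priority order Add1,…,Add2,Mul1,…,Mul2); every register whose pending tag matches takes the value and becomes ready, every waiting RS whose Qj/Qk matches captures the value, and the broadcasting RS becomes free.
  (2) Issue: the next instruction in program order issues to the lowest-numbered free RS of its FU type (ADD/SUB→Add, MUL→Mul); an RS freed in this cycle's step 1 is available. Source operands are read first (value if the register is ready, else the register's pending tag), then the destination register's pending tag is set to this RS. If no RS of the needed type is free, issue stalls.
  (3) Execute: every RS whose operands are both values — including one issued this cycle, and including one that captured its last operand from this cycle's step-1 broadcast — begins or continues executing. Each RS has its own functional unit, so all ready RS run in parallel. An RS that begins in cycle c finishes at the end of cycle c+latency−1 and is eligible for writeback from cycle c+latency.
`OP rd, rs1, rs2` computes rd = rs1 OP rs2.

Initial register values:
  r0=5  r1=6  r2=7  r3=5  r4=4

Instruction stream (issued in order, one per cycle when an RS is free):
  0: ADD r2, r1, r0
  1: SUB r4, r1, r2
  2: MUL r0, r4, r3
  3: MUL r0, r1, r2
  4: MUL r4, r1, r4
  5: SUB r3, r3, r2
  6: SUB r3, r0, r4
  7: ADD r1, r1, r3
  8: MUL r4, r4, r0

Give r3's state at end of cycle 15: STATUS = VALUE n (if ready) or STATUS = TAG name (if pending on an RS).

STATUS = TAG Add2

cycle 1: issue ADD r2<-Add1 // r0:5,r1:6,r2:Add1,r3:5,r4:4
cycle 2: issue SUB r4<-Add2 // r0:5,r1:6,r2:Add1,r3:5,r4:Add2
cycle 3: issue MUL r0<-Mul1 // r0:Mul1,r1:6,r2:Add1,r3:5,r4:Add2
cycle 4: CDB Add1=11; issue MUL r0<-Mul2 // r0:Mul2,r1:6,r2:11,r3:5,r4:Add2
cycle 5: stall // r0:Mul2,r1:6,r2:11,r3:5,r4:Add2
cycle 6: stall // r0:Mul2,r1:6,r2:11,r3:5,r4:Add2
cycle 7: CDB Add2=-5; stall // r0:Mul2,r1:6,r2:11,r3:5,r4:-5
cycle 8: stall // r0:Mul2,r1:6,r2:11,r3:5,r4:-5
cycle 9: CDB Mul2=66; issue MUL r4<-Mul2 // r0:66,r1:6,r2:11,r3:5,r4:Mul2
cycle 10: issue SUB r3<-Add1 // r0:66,r1:6,r2:11,r3:Add1,r4:Mul2
cycle 11: issue SUB r3<-Add2 // r0:66,r1:6,r2:11,r3:Add2,r4:Mul2
cycle 12: CDB Mul1=-25; stall // r0:66,r1:6,r2:11,r3:Add2,r4:Mul2
cycle 13: CDB Add1=-6; issue ADD r1<-Add1 // r0:66,r1:Add1,r2:11,r3:Add2,r4:Mul2
cycle 14: CDB Mul2=-30; issue MUL r4<-Mul1 // r0:66,r1:Add1,r2:11,r3:Add2,r4:Mul1
cycle 15: - // r0:66,r1:Add1,r2:11,r3:Add2,r4:Mul1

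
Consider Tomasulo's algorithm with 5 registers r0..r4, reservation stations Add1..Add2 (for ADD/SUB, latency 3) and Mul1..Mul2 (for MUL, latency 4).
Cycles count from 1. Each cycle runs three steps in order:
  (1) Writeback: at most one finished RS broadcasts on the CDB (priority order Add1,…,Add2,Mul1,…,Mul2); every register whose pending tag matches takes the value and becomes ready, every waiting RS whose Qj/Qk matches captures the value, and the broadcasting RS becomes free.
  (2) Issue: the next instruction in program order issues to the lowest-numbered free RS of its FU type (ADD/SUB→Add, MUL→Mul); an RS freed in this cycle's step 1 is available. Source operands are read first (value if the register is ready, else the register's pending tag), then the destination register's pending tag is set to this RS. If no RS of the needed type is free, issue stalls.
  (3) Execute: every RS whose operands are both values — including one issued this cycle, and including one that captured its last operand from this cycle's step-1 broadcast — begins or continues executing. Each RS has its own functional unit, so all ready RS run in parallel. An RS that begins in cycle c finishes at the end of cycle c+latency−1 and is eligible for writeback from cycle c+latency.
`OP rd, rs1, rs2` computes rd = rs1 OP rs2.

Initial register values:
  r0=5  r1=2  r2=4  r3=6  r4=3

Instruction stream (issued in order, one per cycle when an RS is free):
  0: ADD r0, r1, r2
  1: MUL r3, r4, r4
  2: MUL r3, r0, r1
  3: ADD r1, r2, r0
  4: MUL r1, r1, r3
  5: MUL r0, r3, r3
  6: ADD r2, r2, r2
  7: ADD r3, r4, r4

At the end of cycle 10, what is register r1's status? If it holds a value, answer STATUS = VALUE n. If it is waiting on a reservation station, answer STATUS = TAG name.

STATUS = TAG Mul1

  c1: issue ADD r0<-Add1  regs: r0:Add1,r1:2,r2:4,r3:6,r4:3
  c2: issue MUL r3<-Mul1  regs: r0:Add1,r1:2,r2:4,r3:Mul1,r4:3
  c3: issue MUL r3<-Mul2  regs: r0:Add1,r1:2,r2:4,r3:Mul2,r4:3
  c4: CDB Add1=6; issue ADD r1<-Add1  regs: r0:6,r1:Add1,r2:4,r3:Mul2,r4:3
  c5: stall  regs: r0:6,r1:Add1,r2:4,r3:Mul2,r4:3
  c6: CDB Mul1=9; issue MUL r1<-Mul1  regs: r0:6,r1:Mul1,r2:4,r3:Mul2,r4:3
  c7: CDB Add1=10; stall  regs: r0:6,r1:Mul1,r2:4,r3:Mul2,r4:3
  c8: CDB Mul2=12; issue MUL r0<-Mul2  regs: r0:Mul2,r1:Mul1,r2:4,r3:12,r4:3
  c9: issue ADD r2<-Add1  regs: r0:Mul2,r1:Mul1,r2:Add1,r3:12,r4:3
  c10: issue ADD r3<-Add2  regs: r0:Mul2,r1:Mul1,r2:Add1,r3:Add2,r4:3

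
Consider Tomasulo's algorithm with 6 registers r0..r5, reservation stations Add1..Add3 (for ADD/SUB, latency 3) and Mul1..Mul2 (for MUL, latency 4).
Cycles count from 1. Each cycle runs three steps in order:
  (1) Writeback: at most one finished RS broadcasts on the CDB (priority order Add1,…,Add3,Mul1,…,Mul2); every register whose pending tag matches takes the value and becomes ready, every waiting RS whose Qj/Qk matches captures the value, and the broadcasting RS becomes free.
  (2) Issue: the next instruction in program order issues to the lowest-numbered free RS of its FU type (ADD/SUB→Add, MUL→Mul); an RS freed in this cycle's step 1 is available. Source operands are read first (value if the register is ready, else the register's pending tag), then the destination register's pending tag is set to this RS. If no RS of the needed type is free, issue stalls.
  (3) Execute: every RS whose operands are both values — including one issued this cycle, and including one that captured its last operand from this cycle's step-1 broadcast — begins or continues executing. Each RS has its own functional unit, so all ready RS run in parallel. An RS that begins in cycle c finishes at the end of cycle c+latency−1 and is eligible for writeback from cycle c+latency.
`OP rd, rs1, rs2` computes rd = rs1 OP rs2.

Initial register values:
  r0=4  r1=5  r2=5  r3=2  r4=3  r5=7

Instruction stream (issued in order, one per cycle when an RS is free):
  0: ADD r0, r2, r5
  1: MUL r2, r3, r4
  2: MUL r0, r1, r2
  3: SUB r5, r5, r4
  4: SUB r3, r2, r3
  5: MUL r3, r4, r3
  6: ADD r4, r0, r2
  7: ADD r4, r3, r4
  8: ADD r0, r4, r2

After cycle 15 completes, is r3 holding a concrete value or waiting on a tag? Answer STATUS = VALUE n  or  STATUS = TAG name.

c1: issue ADD r0<-Add1 | r0:Add1,r1:5,r2:5,r3:2,r4:3,r5:7
c2: issue MUL r2<-Mul1 | r0:Add1,r1:5,r2:Mul1,r3:2,r4:3,r5:7
c3: issue MUL r0<-Mul2 | r0:Mul2,r1:5,r2:Mul1,r3:2,r4:3,r5:7
c4: CDB Add1=12; issue SUB r5<-Add1 | r0:Mul2,r1:5,r2:Mul1,r3:2,r4:3,r5:Add1
c5: issue SUB r3<-Add2 | r0:Mul2,r1:5,r2:Mul1,r3:Add2,r4:3,r5:Add1
c6: CDB Mul1=6; issue MUL r3<-Mul1 | r0:Mul2,r1:5,r2:6,r3:Mul1,r4:3,r5:Add1
c7: CDB Add1=4; issue ADD r4<-Add1 | r0:Mul2,r1:5,r2:6,r3:Mul1,r4:Add1,r5:4
c8: issue ADD r4<-Add3 | r0:Mul2,r1:5,r2:6,r3:Mul1,r4:Add3,r5:4
c9: CDB Add2=4; issue ADD r0<-Add2 | r0:Add2,r1:5,r2:6,r3:Mul1,r4:Add3,r5:4
c10: CDB Mul2=30 | r0:Add2,r1:5,r2:6,r3:Mul1,r4:Add3,r5:4
c11: - | r0:Add2,r1:5,r2:6,r3:Mul1,r4:Add3,r5:4
c12: - | r0:Add2,r1:5,r2:6,r3:Mul1,r4:Add3,r5:4
c13: CDB Add1=36 | r0:Add2,r1:5,r2:6,r3:Mul1,r4:Add3,r5:4
c14: CDB Mul1=12 | r0:Add2,r1:5,r2:6,r3:12,r4:Add3,r5:4
c15: - | r0:Add2,r1:5,r2:6,r3:12,r4:Add3,r5:4

STATUS = VALUE 12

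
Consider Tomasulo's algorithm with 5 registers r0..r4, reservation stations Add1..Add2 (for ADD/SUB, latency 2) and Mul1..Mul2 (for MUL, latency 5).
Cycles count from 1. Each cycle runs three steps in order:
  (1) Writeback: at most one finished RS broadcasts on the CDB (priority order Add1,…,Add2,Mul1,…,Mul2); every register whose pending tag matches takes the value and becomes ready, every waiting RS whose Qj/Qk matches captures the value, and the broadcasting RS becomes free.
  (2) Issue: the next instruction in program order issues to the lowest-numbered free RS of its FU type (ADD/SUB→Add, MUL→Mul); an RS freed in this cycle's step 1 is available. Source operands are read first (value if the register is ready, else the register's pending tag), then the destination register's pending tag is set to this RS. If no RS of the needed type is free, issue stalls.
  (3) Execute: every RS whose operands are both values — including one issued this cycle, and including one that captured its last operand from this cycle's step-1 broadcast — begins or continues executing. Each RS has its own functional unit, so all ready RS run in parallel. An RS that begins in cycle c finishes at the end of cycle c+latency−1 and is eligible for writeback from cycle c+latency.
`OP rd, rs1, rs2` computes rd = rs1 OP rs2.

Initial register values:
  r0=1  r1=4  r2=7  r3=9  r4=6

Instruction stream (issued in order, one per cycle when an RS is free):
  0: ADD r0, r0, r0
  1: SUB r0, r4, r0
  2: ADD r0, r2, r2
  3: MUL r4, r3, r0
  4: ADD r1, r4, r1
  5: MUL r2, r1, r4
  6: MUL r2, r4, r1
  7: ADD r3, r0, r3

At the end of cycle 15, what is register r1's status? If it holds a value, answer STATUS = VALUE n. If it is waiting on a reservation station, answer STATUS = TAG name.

STATUS = VALUE 130

cycle 1: issue ADD r0<-Add1 // r0:Add1,r1:4,r2:7,r3:9,r4:6
cycle 2: issue SUB r0<-Add2 // r0:Add2,r1:4,r2:7,r3:9,r4:6
cycle 3: CDB Add1=2; issue ADD r0<-Add1 // r0:Add1,r1:4,r2:7,r3:9,r4:6
cycle 4: issue MUL r4<-Mul1 // r0:Add1,r1:4,r2:7,r3:9,r4:Mul1
cycle 5: CDB Add1=14; issue ADD r1<-Add1 // r0:14,r1:Add1,r2:7,r3:9,r4:Mul1
cycle 6: CDB Add2=4; issue MUL r2<-Mul2 // r0:14,r1:Add1,r2:Mul2,r3:9,r4:Mul1
cycle 7: stall // r0:14,r1:Add1,r2:Mul2,r3:9,r4:Mul1
cycle 8: stall // r0:14,r1:Add1,r2:Mul2,r3:9,r4:Mul1
cycle 9: stall // r0:14,r1:Add1,r2:Mul2,r3:9,r4:Mul1
cycle 10: CDB Mul1=126; issue MUL r2<-Mul1 // r0:14,r1:Add1,r2:Mul1,r3:9,r4:126
cycle 11: issue ADD r3<-Add2 // r0:14,r1:Add1,r2:Mul1,r3:Add2,r4:126
cycle 12: CDB Add1=130 // r0:14,r1:130,r2:Mul1,r3:Add2,r4:126
cycle 13: CDB Add2=23 // r0:14,r1:130,r2:Mul1,r3:23,r4:126
cycle 14: - // r0:14,r1:130,r2:Mul1,r3:23,r4:126
cycle 15: - // r0:14,r1:130,r2:Mul1,r3:23,r4:126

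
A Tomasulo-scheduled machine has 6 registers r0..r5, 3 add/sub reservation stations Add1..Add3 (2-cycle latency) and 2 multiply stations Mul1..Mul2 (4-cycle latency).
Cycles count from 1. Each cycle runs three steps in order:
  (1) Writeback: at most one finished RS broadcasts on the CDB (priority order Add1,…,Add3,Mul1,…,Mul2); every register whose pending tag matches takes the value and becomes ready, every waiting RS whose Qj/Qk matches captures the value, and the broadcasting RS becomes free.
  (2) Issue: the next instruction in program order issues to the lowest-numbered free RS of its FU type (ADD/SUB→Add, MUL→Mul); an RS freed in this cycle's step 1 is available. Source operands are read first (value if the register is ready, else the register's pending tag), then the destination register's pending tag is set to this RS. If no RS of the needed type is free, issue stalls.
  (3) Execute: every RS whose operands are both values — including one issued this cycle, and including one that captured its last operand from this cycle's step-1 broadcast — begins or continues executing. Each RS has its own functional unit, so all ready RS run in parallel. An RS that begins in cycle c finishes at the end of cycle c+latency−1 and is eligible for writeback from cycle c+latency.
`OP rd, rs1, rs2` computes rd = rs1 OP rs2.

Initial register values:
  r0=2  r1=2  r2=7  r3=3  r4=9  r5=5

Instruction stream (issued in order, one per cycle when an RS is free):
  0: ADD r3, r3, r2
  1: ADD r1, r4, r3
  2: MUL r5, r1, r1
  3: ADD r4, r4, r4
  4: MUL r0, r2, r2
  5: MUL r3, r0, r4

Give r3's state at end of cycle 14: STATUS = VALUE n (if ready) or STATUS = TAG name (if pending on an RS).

c1: issue ADD r3<-Add1 | r0:2,r1:2,r2:7,r3:Add1,r4:9,r5:5
c2: issue ADD r1<-Add2 | r0:2,r1:Add2,r2:7,r3:Add1,r4:9,r5:5
c3: CDB Add1=10; issue MUL r5<-Mul1 | r0:2,r1:Add2,r2:7,r3:10,r4:9,r5:Mul1
c4: issue ADD r4<-Add1 | r0:2,r1:Add2,r2:7,r3:10,r4:Add1,r5:Mul1
c5: CDB Add2=19; issue MUL r0<-Mul2 | r0:Mul2,r1:19,r2:7,r3:10,r4:Add1,r5:Mul1
c6: CDB Add1=18; stall | r0:Mul2,r1:19,r2:7,r3:10,r4:18,r5:Mul1
c7: stall | r0:Mul2,r1:19,r2:7,r3:10,r4:18,r5:Mul1
c8: stall | r0:Mul2,r1:19,r2:7,r3:10,r4:18,r5:Mul1
c9: CDB Mul1=361; issue MUL r3<-Mul1 | r0:Mul2,r1:19,r2:7,r3:Mul1,r4:18,r5:361
c10: CDB Mul2=49 | r0:49,r1:19,r2:7,r3:Mul1,r4:18,r5:361
c11: - | r0:49,r1:19,r2:7,r3:Mul1,r4:18,r5:361
c12: - | r0:49,r1:19,r2:7,r3:Mul1,r4:18,r5:361
c13: - | r0:49,r1:19,r2:7,r3:Mul1,r4:18,r5:361
c14: CDB Mul1=882 | r0:49,r1:19,r2:7,r3:882,r4:18,r5:361

STATUS = VALUE 882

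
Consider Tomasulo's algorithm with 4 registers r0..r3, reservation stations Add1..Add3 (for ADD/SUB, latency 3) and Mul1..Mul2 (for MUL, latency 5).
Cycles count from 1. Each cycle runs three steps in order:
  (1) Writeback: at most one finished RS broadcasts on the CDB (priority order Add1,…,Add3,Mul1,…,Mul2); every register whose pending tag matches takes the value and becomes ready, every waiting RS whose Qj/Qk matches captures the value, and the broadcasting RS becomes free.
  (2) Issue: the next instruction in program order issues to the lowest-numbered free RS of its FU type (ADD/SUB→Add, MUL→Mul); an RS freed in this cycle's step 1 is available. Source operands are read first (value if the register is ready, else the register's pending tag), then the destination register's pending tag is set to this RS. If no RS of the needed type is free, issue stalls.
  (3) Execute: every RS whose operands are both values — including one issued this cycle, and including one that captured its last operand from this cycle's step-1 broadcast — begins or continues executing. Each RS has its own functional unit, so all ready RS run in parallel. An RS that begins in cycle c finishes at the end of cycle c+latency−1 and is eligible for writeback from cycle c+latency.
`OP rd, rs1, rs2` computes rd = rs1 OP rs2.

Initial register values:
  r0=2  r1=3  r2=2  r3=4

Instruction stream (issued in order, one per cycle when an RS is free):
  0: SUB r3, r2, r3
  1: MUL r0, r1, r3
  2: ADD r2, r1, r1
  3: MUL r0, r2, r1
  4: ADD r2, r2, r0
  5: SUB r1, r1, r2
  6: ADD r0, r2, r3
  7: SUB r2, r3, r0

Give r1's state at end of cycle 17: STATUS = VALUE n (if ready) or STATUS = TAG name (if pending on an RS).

STATUS = VALUE -21

c1: issue SUB r3<-Add1 | r0:2,r1:3,r2:2,r3:Add1
c2: issue MUL r0<-Mul1 | r0:Mul1,r1:3,r2:2,r3:Add1
c3: issue ADD r2<-Add2 | r0:Mul1,r1:3,r2:Add2,r3:Add1
c4: CDB Add1=-2; issue MUL r0<-Mul2 | r0:Mul2,r1:3,r2:Add2,r3:-2
c5: issue ADD r2<-Add1 | r0:Mul2,r1:3,r2:Add1,r3:-2
c6: CDB Add2=6; issue SUB r1<-Add2 | r0:Mul2,r1:Add2,r2:Add1,r3:-2
c7: issue ADD r0<-Add3 | r0:Add3,r1:Add2,r2:Add1,r3:-2
c8: stall | r0:Add3,r1:Add2,r2:Add1,r3:-2
c9: CDB Mul1=-6; stall | r0:Add3,r1:Add2,r2:Add1,r3:-2
c10: stall | r0:Add3,r1:Add2,r2:Add1,r3:-2
c11: CDB Mul2=18; stall | r0:Add3,r1:Add2,r2:Add1,r3:-2
c12: stall | r0:Add3,r1:Add2,r2:Add1,r3:-2
c13: stall | r0:Add3,r1:Add2,r2:Add1,r3:-2
c14: CDB Add1=24; issue SUB r2<-Add1 | r0:Add3,r1:Add2,r2:Add1,r3:-2
c15: - | r0:Add3,r1:Add2,r2:Add1,r3:-2
c16: - | r0:Add3,r1:Add2,r2:Add1,r3:-2
c17: CDB Add2=-21 | r0:Add3,r1:-21,r2:Add1,r3:-2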